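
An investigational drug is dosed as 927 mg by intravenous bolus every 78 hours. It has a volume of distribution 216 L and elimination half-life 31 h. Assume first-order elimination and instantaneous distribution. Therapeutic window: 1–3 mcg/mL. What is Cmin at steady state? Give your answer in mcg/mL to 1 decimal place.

τ/t½ = 78/31 ≈ 2.5161, so fraction remaining f = (1/2)^(78/31) ≈ 0.1748.
Each bolus raises the concentration by D/Vd = 927/216 ≈ 4.292 mcg/mL.
Steady-state trough Cmin,ss = C₀·f/(1−f) ≈ 4.292 × 0.1748/0.8252 ≈ 0.909 mcg/mL.
Trough 0.9 mcg/mL vs MEC 1 mcg/mL: subtherapeutic.

0.9 mcg/mL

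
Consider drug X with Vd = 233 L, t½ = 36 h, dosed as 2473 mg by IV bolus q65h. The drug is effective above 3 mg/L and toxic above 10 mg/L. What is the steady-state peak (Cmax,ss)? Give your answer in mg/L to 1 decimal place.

14.9 mg/L

τ/t½ = 65/36 ≈ 1.8056, so fraction remaining f = (1/2)^(65/36) ≈ 0.2861.
Accumulation ratio R = 1/(1 − f) ≈ 1/0.7139 ≈ 1.4008.
Each bolus raises the concentration by D/Vd = 2473/233 ≈ 10.614 mg/L.
Cmax,ss = C₀/(1 − f) ≈ 10.614/0.7139 ≈ 14.868 mg/L.
Peak 14.9 mg/L vs MTC 10 mg/L: exceeds toxic threshold.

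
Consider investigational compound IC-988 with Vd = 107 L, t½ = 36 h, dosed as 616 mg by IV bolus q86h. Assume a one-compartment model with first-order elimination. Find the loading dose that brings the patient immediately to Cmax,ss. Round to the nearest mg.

761 mg

f = (1/2)^(86/36) ≈ 0.190929; accumulation ratio R = 1/(1−f) ≈ 1.23599.
Loading dose to hit Cmax,ss on first dose: D_load = D_maint·R ≈ 616 × 1.23599 ≈ 761.37 mg.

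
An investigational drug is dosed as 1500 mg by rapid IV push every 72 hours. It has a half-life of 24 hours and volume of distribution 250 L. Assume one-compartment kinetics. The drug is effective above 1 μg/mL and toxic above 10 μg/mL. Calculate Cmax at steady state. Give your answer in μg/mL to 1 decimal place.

The dosing interval is 3 half-lives, so f = 2^(−3) = 0.125.
At steady state, R = 1/(1 − 0.125) = 8/7.
Single-dose peak C₀ = D/Vd = 1500/250 = 6 μg/mL.
Steady-state peak Cmax,ss = C₀·R = 6 × 8/7 ≈ 6.857 μg/mL.
Peak 6.9 μg/mL vs MTC 10 μg/mL: below toxic threshold.

6.9 μg/mL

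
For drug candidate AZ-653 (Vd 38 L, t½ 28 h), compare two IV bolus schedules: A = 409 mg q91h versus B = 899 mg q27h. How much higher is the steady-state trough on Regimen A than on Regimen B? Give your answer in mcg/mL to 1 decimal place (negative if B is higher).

-23.6 mcg/mL

Regimen A: f = (1/2)^(91/28) ≈ 0.1051; Cmin,ss = (409/38)·f/(1−f) ≈ 1.264 mcg/mL.
Regimen B: f = (1/2)^(27/28) ≈ 0.5125; Cmin,ss = (899/38)·f/(1−f) ≈ 24.871 mcg/mL.
Difference ≈ 1.264 − 24.871 ≈ -23.607 mcg/mL.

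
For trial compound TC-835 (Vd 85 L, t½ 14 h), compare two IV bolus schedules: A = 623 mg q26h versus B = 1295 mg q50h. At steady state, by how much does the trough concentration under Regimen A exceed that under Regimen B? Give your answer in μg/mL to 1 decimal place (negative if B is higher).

1.4 μg/mL

Regimen A: f = (1/2)^(26/14) ≈ 0.2760; Cmin,ss = (623/85)·f/(1−f) ≈ 2.794 μg/mL.
Regimen B: f = (1/2)^(50/14) ≈ 0.0841; Cmin,ss = (1295/85)·f/(1−f) ≈ 1.399 μg/mL.
Difference ≈ 2.794 − 1.399 ≈ 1.395 μg/mL.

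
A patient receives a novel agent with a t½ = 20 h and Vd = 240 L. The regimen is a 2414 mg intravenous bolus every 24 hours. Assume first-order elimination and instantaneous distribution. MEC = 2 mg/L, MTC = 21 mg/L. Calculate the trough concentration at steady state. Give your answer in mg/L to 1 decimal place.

Over one 24-h interval, 24/20 ≈ 1.2 half-lives elapse, leaving f ≈ 0.4353 of each dose.
Accumulation ratio R = 1/(1 − f) ≈ 1/0.5647 ≈ 1.7709.
Each bolus raises the concentration by D/Vd = 2414/240 ≈ 10.058 mg/L.
Steady-state peak Cmax,ss = C₀·R ≈ 10.058 × 1.7709 ≈ 17.812 mg/L.
Steady-state trough Cmin,ss = Cmax,ss·f ≈ 17.812 × 0.4353 ≈ 7.754 mg/L.
Trough 7.8 mg/L vs MEC 2 mg/L: adequate.

7.8 mg/L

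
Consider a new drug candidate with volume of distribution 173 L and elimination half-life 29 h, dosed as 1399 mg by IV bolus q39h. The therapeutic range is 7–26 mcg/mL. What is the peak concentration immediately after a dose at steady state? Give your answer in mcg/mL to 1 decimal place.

k = ln2/t½ = ln2/29 ≈ 0.023902 h⁻¹; fraction remaining f = e^(−kτ) = e^(−0.023902×39) ≈ 0.3937.
At steady state, accumulation factor R = 1/(1 − e^(−kτ)) ≈ 1.6493.
Single-dose peak C₀ = D/Vd = 1399/173 ≈ 8.087 mcg/mL.
Steady-state peak Cmax,ss = C₀·R ≈ 8.087 × 1.6493 ≈ 13.338 mcg/mL.
Peak 13.3 mcg/mL vs MTC 26 mcg/mL: below toxic threshold.

13.3 mcg/mL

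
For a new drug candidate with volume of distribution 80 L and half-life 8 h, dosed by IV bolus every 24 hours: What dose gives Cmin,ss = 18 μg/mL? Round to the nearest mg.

τ/t½ = 24/8 ≈ 3, so f = (1/2)^(24/8) ≈ 0.125000.
Cmin,ss = (D/Vd)·f/(1−f), so D = Cmin,ss·Vd·(1−f)/f.
D = 18 × 80 × (1−f)/f ≈ 18 × 80 × 7.00000 ≈ 10080.00 mg.

10080 mg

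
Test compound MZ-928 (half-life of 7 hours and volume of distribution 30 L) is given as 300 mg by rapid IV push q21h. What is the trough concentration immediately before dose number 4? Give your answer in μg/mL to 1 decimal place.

1.4 μg/mL

f = (1/2)^(τ/t½) = (1/2)^(21/7) ≈ 0.1250.
C₀ = D/Vd = 300/30 ≈ 10.000 μg/mL.
Before the 4th dose, 3 doses have been given. Superposition: Cmin = C₀·(f + f² + … + f^3).
≈ 10.000 × (0.1250 + 0.0156 + 0.0020) ≈ 10.000 × 0.1426 ≈ 1.426 μg/mL.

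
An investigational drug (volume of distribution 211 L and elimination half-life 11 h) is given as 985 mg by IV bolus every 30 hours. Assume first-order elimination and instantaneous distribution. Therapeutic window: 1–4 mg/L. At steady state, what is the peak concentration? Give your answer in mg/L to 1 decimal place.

Over one 30-h interval, 30/11 ≈ 2.7273 half-lives elapse, leaving f ≈ 0.1510 of each dose.
Accumulation ratio R = 1/(1 − f) ≈ 1/0.8490 ≈ 1.1779.
Each bolus raises the concentration by D/Vd = 985/211 ≈ 4.668 mg/L.
Steady-state peak Cmax,ss = C₀·R ≈ 4.668 × 1.1779 ≈ 5.498 mg/L.
Peak 5.5 mg/L vs MTC 4 mg/L: exceeds toxic threshold.

5.5 mg/L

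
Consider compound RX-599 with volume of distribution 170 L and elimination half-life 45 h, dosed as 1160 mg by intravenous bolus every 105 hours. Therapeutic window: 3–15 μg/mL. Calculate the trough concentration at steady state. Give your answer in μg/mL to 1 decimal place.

τ/t½ = 105/45 ≈ 2.3333, so fraction remaining f = (1/2)^(105/45) ≈ 0.1984.
Each bolus raises the concentration by D/Vd = 1160/170 ≈ 6.824 μg/mL.
Steady-state trough Cmin,ss = C₀·f/(1−f) ≈ 6.824 × 0.1984/0.8016 ≈ 1.689 μg/mL.
Trough 1.7 μg/mL vs MEC 3 μg/mL: subtherapeutic.

1.7 μg/mL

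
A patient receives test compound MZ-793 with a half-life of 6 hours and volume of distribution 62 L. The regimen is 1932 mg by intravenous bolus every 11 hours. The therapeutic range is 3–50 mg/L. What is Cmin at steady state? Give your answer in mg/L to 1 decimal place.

12.2 mg/L

k = ln2/t½ = ln2/6 ≈ 0.115525 h⁻¹; fraction remaining f = e^(−kτ) = e^(−0.115525×11) ≈ 0.2806.
Each bolus raises the concentration by D/Vd = 1932/62 ≈ 31.161 mg/L.
Steady-state trough Cmin,ss = C₀·f/(1−f) ≈ 31.161 × 0.2806/0.7194 ≈ 12.154 mg/L.
Trough 12.2 mg/L vs MEC 3 mg/L: adequate.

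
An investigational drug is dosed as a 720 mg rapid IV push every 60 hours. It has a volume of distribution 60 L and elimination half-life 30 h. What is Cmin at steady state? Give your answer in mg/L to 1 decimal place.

4.0 mg/L

τ = 60 h = 2 half-lives, so f = (1/2)^2 = 0.25.
Accumulation ratio R = 1/(1 − f) = 1/0.75 = 4/3.
Single-dose peak C₀ = D/Vd = 720/60 = 12 mg/L.
Steady-state peak Cmax,ss = C₀·R = 12 × 4/3 ≈ 16.000 mg/L.
Steady-state trough Cmin,ss = Cmax,ss·f ≈ 16.000 × 0.25 ≈ 4.000 mg/L.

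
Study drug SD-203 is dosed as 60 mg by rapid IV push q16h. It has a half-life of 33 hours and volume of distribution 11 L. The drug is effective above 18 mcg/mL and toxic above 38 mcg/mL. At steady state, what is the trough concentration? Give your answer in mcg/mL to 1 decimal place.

13.7 mcg/mL

τ/t½ = 16/33 ≈ 0.48485, so fraction remaining f = (1/2)^(16/33) ≈ 0.7146.
Accumulation ratio R = 1/(1 − f) ≈ 1/0.2854 ≈ 3.5039.
Single-dose peak C₀ = D/Vd = 60/11 ≈ 5.455 mcg/mL.
Steady-state peak Cmax,ss = C₀·R ≈ 5.455 × 3.5039 ≈ 19.114 mcg/mL.
One interval later, Cmin,ss = Cmax,ss·e^(−kτ) ≈ 19.114 × 0.7146 ≈ 13.659 mcg/mL.
Trough 13.7 mcg/mL vs MEC 18 mcg/mL: subtherapeutic.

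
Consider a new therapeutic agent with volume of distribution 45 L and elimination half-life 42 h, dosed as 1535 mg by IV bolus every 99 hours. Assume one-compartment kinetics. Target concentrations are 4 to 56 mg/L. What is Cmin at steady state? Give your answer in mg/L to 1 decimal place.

8.3 mg/L

k = ln2/t½ = ln2/42 ≈ 0.016504 h⁻¹; fraction remaining f = e^(−kτ) = e^(−0.016504×99) ≈ 0.1952.
Each bolus raises the concentration by D/Vd = 1535/45 ≈ 34.111 mg/L.
Steady-state trough Cmin,ss = C₀·f/(1−f) ≈ 34.111 × 0.1952/0.8048 ≈ 8.273 mg/L.
Trough 8.3 mg/L vs MEC 4 mg/L: adequate.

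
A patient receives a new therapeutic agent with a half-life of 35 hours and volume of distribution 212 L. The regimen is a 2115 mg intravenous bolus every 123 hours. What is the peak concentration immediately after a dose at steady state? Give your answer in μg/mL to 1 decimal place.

Over one 123-h interval, 123/35 ≈ 3.5143 half-lives elapse, leaving f ≈ 0.0875 of each dose.
At steady state, accumulation factor R = 1/(1 − e^(−kτ)) ≈ 1.0959.
Each bolus raises the concentration by D/Vd = 2115/212 ≈ 9.976 μg/mL.
Cmax,ss = C₀/(1 − f) ≈ 9.976/0.9125 ≈ 10.933 μg/mL.

10.9 μg/mL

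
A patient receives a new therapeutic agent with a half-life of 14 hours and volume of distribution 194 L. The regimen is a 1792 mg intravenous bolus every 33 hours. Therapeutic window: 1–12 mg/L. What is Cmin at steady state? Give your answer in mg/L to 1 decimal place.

k = ln2/t½ = ln2/14 ≈ 0.049511 h⁻¹; fraction remaining f = e^(−kτ) = e^(−0.049511×33) ≈ 0.1952.
Accumulation ratio R = 1/(1 − f) ≈ 1/0.8048 ≈ 1.2425.
Each bolus raises the concentration by D/Vd = 1792/194 ≈ 9.237 mg/L.
Cmax,ss = C₀/(1 − f) ≈ 9.237/0.8048 ≈ 11.477 mg/L.
Steady-state trough Cmin,ss = Cmax,ss·f ≈ 11.477 × 0.1952 ≈ 2.240 mg/L.
Trough 2.2 mg/L vs MEC 1 mg/L: adequate.

2.2 mg/L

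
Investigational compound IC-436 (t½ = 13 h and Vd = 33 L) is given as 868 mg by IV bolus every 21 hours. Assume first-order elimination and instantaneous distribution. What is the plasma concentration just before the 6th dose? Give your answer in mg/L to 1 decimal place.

12.7 mg/L

f = (1/2)^(τ/t½) = (1/2)^(21/13) ≈ 0.3264.
C₀ = D/Vd = 868/33 ≈ 26.303 mg/L.
Before the 6th dose, 5 doses have been given. Superposition: Cmin = C₀·(f + f² + … + f^5).
≈ 26.303 × (0.3264 + 0.1065 + 0.0348 + 0.0114 + 0.0037) ≈ 26.303 × 0.4828 ≈ 12.699 mg/L.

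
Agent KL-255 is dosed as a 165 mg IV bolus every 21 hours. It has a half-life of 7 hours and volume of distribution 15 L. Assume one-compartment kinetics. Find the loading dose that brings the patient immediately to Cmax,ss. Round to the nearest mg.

189 mg

f = (1/2)^(21/7) ≈ 0.125000; accumulation ratio R = 1/(1−f) ≈ 1.14286.
Loading dose to hit Cmax,ss on first dose: D_load = D_maint·R ≈ 165 × 1.14286 ≈ 188.57 mg.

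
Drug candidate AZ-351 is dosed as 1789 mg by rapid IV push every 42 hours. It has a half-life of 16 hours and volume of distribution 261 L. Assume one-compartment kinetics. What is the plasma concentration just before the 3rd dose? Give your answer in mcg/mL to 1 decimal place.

1.3 mcg/mL

f = (1/2)^(τ/t½) = (1/2)^(42/16) ≈ 0.1621.
C₀ = D/Vd = 1789/261 ≈ 6.854 mcg/mL.
Before the 3rd dose, 2 doses have been given. Superposition: Cmin = C₀·(f + f²).
≈ 6.854 × (0.1621 + 0.0263) ≈ 6.854 × 0.1884 ≈ 1.291 mcg/mL.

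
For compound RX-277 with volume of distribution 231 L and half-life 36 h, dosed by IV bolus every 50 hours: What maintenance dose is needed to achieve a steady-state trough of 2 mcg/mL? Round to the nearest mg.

748 mg

τ/t½ = 50/36 ≈ 1.3889, so f = (1/2)^(50/36) ≈ 0.381859.
Cmin,ss = (D/Vd)·f/(1−f), so D = Cmin,ss·Vd·(1−f)/f.
D = 2 × 231 × (1−f)/f ≈ 2 × 231 × 1.61877 ≈ 747.87 mg.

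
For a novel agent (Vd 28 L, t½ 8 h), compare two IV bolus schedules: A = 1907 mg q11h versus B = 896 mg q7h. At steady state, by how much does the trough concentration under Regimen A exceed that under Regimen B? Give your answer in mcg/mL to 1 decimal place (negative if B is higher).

Regimen A: f = (1/2)^(11/8) ≈ 0.3856; Cmin,ss = (1907/28)·f/(1−f) ≈ 42.744 mcg/mL.
Regimen B: f = (1/2)^(7/8) ≈ 0.5453; Cmin,ss = (896/28)·f/(1−f) ≈ 38.376 mcg/mL.
Difference ≈ 42.744 − 38.376 ≈ 4.368 mcg/mL.

4.4 mcg/mL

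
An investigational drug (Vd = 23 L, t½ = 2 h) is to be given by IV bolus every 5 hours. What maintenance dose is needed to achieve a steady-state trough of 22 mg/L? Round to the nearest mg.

τ/t½ = 5/2 ≈ 2.5, so f = (1/2)^(5/2) ≈ 0.176777.
Cmin,ss = (D/Vd)·f/(1−f), so D = Cmin,ss·Vd·(1−f)/f.
D = 22 × 23 × (1−f)/f ≈ 22 × 23 × 4.65684 ≈ 2356.36 mg.

2356 mg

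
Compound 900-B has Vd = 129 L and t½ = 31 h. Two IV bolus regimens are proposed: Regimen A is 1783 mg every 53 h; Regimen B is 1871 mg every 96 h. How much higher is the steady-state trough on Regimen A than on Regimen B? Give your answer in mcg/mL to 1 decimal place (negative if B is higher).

4.2 mcg/mL

Regimen A: f = (1/2)^(53/31) ≈ 0.3057; Cmin,ss = (1783/129)·f/(1−f) ≈ 6.086 mcg/mL.
Regimen B: f = (1/2)^(96/31) ≈ 0.1169; Cmin,ss = (1871/129)·f/(1−f) ≈ 1.920 mcg/mL.
Difference ≈ 6.086 − 1.920 ≈ 4.166 mcg/mL.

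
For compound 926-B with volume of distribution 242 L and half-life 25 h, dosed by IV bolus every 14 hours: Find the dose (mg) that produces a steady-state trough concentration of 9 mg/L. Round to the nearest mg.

τ/t½ = 14/25 ≈ 0.56, so f = (1/2)^(14/25) ≈ 0.678302.
Cmin,ss = (D/Vd)·f/(1−f), so D = Cmin,ss·Vd·(1−f)/f.
D = 9 × 242 × (1−f)/f ≈ 9 × 242 × 0.47427 ≈ 1032.96 mg.

1033 mg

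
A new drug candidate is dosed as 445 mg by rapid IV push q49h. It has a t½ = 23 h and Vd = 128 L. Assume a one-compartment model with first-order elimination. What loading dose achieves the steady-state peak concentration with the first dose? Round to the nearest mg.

f = (1/2)^(49/23) ≈ 0.228389; accumulation ratio R = 1/(1−f) ≈ 1.29599.
Loading dose to hit Cmax,ss on first dose: D_load = D_maint·R ≈ 445 × 1.29599 ≈ 576.72 mg.

577 mg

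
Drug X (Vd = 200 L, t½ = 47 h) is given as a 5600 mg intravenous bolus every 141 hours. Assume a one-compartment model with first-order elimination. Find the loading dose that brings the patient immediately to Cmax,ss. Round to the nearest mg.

f = (1/2)^(141/47) ≈ 0.125000; accumulation ratio R = 1/(1−f) ≈ 1.14286.
Loading dose to hit Cmax,ss on first dose: D_load = D_maint·R ≈ 5600 × 1.14286 ≈ 6400.02 mg.

6400 mg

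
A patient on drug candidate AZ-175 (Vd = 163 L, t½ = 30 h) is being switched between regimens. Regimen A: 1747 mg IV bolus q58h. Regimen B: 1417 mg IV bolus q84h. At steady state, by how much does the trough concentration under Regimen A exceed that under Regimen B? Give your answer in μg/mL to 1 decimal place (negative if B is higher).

2.3 μg/mL

Regimen A: f = (1/2)^(58/30) ≈ 0.2618; Cmin,ss = (1747/163)·f/(1−f) ≈ 3.801 μg/mL.
Regimen B: f = (1/2)^(84/30) ≈ 0.1436; Cmin,ss = (1417/163)·f/(1−f) ≈ 1.458 μg/mL.
Difference ≈ 3.801 − 1.458 ≈ 2.343 μg/mL.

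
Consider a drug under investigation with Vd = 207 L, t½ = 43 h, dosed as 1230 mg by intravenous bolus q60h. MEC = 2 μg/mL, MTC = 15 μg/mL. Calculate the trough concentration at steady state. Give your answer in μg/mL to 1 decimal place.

τ/t½ = 60/43 ≈ 1.3953, so fraction remaining f = (1/2)^(60/43) ≈ 0.3802.
Each bolus raises the concentration by D/Vd = 1230/207 ≈ 5.942 μg/mL.
Steady-state trough Cmin,ss = C₀·f/(1−f) ≈ 5.942 × 0.3802/0.6198 ≈ 3.645 μg/mL.
Trough 3.6 μg/mL vs MEC 2 μg/mL: adequate.

3.6 μg/mL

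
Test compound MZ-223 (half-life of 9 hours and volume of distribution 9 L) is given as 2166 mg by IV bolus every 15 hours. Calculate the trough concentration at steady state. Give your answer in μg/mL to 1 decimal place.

k = ln2/t½ = ln2/9 ≈ 0.077016 h⁻¹; fraction remaining f = e^(−kτ) = e^(−0.077016×15) ≈ 0.3150.
Accumulation ratio R = 1/(1 − f) ≈ 1/0.6850 ≈ 1.4599.
Single-dose peak C₀ = D/Vd = 2166/9 ≈ 240.667 μg/mL.
Cmax,ss = C₀/(1 − f) ≈ 240.667/0.6850 ≈ 351.339 μg/mL.
One interval later, Cmin,ss = Cmax,ss·e^(−kτ) ≈ 351.339 × 0.3150 ≈ 110.672 μg/mL.

110.7 μg/mL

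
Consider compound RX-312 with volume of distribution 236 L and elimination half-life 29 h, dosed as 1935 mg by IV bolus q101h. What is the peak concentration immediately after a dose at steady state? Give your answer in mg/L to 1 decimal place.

τ/t½ = 101/29 ≈ 3.4828, so fraction remaining f = (1/2)^(101/29) ≈ 0.0895.
Accumulation ratio R = 1/(1 − f) ≈ 1/0.9105 ≈ 1.0983.
Single-dose peak C₀ = D/Vd = 1935/236 ≈ 8.199 mg/L.
Steady-state peak Cmax,ss = C₀·R ≈ 8.199 × 1.0983 ≈ 9.005 mg/L.

9.0 mg/L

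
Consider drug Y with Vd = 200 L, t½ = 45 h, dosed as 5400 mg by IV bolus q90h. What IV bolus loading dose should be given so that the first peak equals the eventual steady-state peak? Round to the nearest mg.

f = (1/2)^(90/45) ≈ 0.250000; accumulation ratio R = 1/(1−f) ≈ 1.33333.
Loading dose to hit Cmax,ss on first dose: D_load = D_maint·R ≈ 5400 × 1.33333 ≈ 7199.98 mg.

7200 mg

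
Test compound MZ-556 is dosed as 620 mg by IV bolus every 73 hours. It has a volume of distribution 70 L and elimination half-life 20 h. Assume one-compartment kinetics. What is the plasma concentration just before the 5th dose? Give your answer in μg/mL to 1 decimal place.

0.8 μg/mL

f = (1/2)^(τ/t½) = (1/2)^(73/20) ≈ 0.0797.
C₀ = D/Vd = 620/70 ≈ 8.857 μg/mL.
Before the 5th dose, 4 doses have been given. Superposition: Cmin = C₀·(f + f² + … + f^4).
≈ 8.857 × (0.0797 + 0.0064 + 0.0005 + 0.0000) ≈ 8.857 × 0.0866 ≈ 0.767 μg/mL.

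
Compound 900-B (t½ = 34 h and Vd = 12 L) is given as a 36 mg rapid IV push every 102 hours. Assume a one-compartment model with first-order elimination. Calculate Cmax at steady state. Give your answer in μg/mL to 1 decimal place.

3.4 μg/mL

τ = 102 h = 3 half-lives, so f = (1/2)^3 = 0.125.
At steady state, R = 1/(1 − 0.125) = 8/7.
Single-dose peak C₀ = D/Vd = 36/12 = 3 μg/mL.
Steady-state peak Cmax,ss = C₀·R = 3 × 8/7 ≈ 3.429 μg/mL.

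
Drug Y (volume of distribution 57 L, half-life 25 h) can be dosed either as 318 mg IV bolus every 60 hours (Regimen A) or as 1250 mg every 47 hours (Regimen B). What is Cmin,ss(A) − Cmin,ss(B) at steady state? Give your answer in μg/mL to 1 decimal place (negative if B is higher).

Regimen A: f = (1/2)^(60/25) ≈ 0.1895; Cmin,ss = (318/57)·f/(1−f) ≈ 1.304 μg/mL.
Regimen B: f = (1/2)^(47/25) ≈ 0.2717; Cmin,ss = (1250/57)·f/(1−f) ≈ 8.181 μg/mL.
Difference ≈ 1.304 − 8.181 ≈ -6.877 μg/mL.

-6.9 μg/mL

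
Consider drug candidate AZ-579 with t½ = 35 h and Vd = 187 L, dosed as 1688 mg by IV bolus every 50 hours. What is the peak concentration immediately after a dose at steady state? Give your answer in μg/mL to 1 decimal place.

14.4 μg/mL

k = ln2/t½ = ln2/35 ≈ 0.019804 h⁻¹; fraction remaining f = e^(−kτ) = e^(−0.019804×50) ≈ 0.3715.
At steady state, accumulation factor R = 1/(1 − e^(−kτ)) ≈ 1.5911.
Each bolus raises the concentration by D/Vd = 1688/187 ≈ 9.027 μg/mL.
Steady-state peak Cmax,ss = C₀·R ≈ 9.027 × 1.5911 ≈ 14.363 μg/mL.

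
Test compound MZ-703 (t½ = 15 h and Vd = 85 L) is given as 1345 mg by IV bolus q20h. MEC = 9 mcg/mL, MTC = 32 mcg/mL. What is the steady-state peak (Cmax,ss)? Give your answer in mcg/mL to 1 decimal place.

26.2 mcg/mL

τ/t½ = 20/15 ≈ 1.3333, so fraction remaining f = (1/2)^(20/15) ≈ 0.3969.
At steady state, accumulation factor R = 1/(1 − e^(−kτ)) ≈ 1.6581.
Single-dose peak C₀ = D/Vd = 1345/85 ≈ 15.824 mcg/mL.
Steady-state peak Cmax,ss = C₀·R ≈ 15.824 × 1.6581 ≈ 26.238 mcg/mL.
Peak 26.2 mcg/mL vs MTC 32 mcg/mL: below toxic threshold.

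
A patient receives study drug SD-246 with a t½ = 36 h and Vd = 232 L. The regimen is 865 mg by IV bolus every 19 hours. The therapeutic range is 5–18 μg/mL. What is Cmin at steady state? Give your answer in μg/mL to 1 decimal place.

8.4 μg/mL

τ/t½ = 19/36 ≈ 0.52778, so fraction remaining f = (1/2)^(19/36) ≈ 0.6936.
At steady state, accumulation factor R = 1/(1 − e^(−kτ)) ≈ 3.2637.
Single-dose peak C₀ = D/Vd = 865/232 ≈ 3.728 μg/mL.
Steady-state peak Cmax,ss = C₀·R ≈ 3.728 × 3.2637 ≈ 12.167 μg/mL.
Steady-state trough Cmin,ss = Cmax,ss·f ≈ 12.167 × 0.6936 ≈ 8.439 μg/mL.
Trough 8.4 μg/mL vs MEC 5 μg/mL: adequate.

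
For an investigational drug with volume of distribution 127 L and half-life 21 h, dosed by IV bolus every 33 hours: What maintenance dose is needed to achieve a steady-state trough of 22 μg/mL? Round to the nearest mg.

τ/t½ = 33/21 ≈ 1.5714, so f = (1/2)^(33/21) ≈ 0.336475.
Cmin,ss = (D/Vd)·f/(1−f), so D = Cmin,ss·Vd·(1−f)/f.
D = 22 × 127 × (1−f)/f ≈ 22 × 127 × 1.97199 ≈ 5509.74 mg.

5510 mg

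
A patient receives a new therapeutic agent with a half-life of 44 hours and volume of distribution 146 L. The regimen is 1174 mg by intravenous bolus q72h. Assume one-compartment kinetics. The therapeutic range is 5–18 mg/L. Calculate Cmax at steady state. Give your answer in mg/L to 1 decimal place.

Over one 72-h interval, 72/44 ≈ 1.6364 half-lives elapse, leaving f ≈ 0.3217 of each dose.
Accumulation ratio R = 1/(1 − f) ≈ 1/0.6783 ≈ 1.4743.
Each bolus raises the concentration by D/Vd = 1174/146 ≈ 8.041 mg/L.
Steady-state peak Cmax,ss = C₀·R ≈ 8.041 × 1.4743 ≈ 11.855 mg/L.
Peak 11.9 mg/L vs MTC 18 mg/L: below toxic threshold.

11.9 mg/L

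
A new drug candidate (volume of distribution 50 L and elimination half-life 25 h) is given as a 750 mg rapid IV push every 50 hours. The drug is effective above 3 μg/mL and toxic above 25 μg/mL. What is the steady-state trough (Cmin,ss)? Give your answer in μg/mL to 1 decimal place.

5.0 μg/mL

τ = 50 h = 2 half-lives, so f = (1/2)^2 = 0.25.
At steady state, R = 1/(1 − 0.25) = 4/3.
Single-dose peak C₀ = D/Vd = 750/50 = 15 μg/mL.
Steady-state peak Cmax,ss = C₀·R = 15 × 4/3 ≈ 20.000 μg/mL.
Steady-state trough Cmin,ss = Cmax,ss·f ≈ 20.000 × 0.25 ≈ 5.000 μg/mL.
Trough 5.0 μg/mL vs MEC 3 μg/mL: adequate.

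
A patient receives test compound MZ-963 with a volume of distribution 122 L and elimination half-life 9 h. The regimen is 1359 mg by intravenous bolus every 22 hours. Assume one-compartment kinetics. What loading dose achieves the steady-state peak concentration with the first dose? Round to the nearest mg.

1665 mg

f = (1/2)^(22/9) ≈ 0.183717; accumulation ratio R = 1/(1−f) ≈ 1.22507.
Loading dose to hit Cmax,ss on first dose: D_load = D_maint·R ≈ 1359 × 1.22507 ≈ 1664.87 mg.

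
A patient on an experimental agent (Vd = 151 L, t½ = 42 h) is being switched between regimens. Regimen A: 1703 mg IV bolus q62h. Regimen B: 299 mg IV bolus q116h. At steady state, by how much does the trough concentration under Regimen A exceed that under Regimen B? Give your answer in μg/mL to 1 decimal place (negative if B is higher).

6.0 μg/mL

Regimen A: f = (1/2)^(62/42) ≈ 0.3594; Cmin,ss = (1703/151)·f/(1−f) ≈ 6.327 μg/mL.
Regimen B: f = (1/2)^(116/42) ≈ 0.1474; Cmin,ss = (299/151)·f/(1−f) ≈ 0.342 μg/mL.
Difference ≈ 6.327 − 0.342 ≈ 5.985 μg/mL.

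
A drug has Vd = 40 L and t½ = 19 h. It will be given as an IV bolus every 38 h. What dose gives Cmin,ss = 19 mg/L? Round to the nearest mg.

τ/t½ = 38/19 ≈ 2, so f = (1/2)^(38/19) ≈ 0.250000.
Cmin,ss = (D/Vd)·f/(1−f), so D = Cmin,ss·Vd·(1−f)/f.
D = 19 × 40 × (1−f)/f ≈ 19 × 40 × 3.00000 ≈ 2280.00 mg.

2280 mg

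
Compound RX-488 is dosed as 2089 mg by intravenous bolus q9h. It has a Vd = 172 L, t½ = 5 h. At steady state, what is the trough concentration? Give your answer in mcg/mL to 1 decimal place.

Over one 9-h interval, 9/5 ≈ 1.8 half-lives elapse, leaving f ≈ 0.2872 of each dose.
Accumulation ratio R = 1/(1 − f) ≈ 1/0.7128 ≈ 1.4029.
Each bolus raises the concentration by D/Vd = 2089/172 ≈ 12.145 mcg/mL.
Steady-state peak Cmax,ss = C₀·R ≈ 12.145 × 1.4029 ≈ 17.038 mcg/mL.
One interval later, Cmin,ss = Cmax,ss·e^(−kτ) ≈ 17.038 × 0.2872 ≈ 4.893 mcg/mL.

4.9 mcg/mL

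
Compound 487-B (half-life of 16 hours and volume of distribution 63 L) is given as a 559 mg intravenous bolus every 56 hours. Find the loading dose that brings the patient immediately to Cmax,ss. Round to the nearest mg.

613 mg

f = (1/2)^(56/16) ≈ 0.088388; accumulation ratio R = 1/(1−f) ≈ 1.09696.
Loading dose to hit Cmax,ss on first dose: D_load = D_maint·R ≈ 559 × 1.09696 ≈ 613.20 mg.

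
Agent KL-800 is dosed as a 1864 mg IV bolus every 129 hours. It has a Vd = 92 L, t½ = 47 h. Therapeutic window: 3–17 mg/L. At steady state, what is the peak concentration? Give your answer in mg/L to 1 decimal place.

k = ln2/t½ = ln2/47 ≈ 0.014748 h⁻¹; fraction remaining f = e^(−kτ) = e^(−0.014748×129) ≈ 0.1492.
Accumulation ratio R = 1/(1 − f) ≈ 1/0.8508 ≈ 1.1754.
Each bolus raises the concentration by D/Vd = 1864/92 ≈ 20.261 mg/L.
Steady-state peak Cmax,ss = C₀·R ≈ 20.261 × 1.1754 ≈ 23.815 mg/L.
Peak 23.8 mg/L vs MTC 17 mg/L: exceeds toxic threshold.

23.8 mg/L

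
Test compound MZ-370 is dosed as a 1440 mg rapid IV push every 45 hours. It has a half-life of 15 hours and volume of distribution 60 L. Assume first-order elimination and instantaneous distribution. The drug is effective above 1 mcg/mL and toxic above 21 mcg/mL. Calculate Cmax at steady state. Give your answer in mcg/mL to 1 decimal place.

τ = 45 h = 3 half-lives, so f = (1/2)^3 = 0.125.
Accumulation ratio R = 1/(1 − f) = 1/0.875 = 8/7.
Single-dose peak C₀ = D/Vd = 1440/60 = 24 mcg/mL.
Steady-state peak Cmax,ss = C₀·R = 24 × 8/7 ≈ 27.429 mcg/mL.
Peak 27.4 mcg/mL vs MTC 21 mcg/mL: exceeds toxic threshold.

27.4 mcg/mL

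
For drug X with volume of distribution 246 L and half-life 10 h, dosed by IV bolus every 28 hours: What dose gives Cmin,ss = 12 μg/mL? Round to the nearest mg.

τ/t½ = 28/10 ≈ 2.8, so f = (1/2)^(28/10) ≈ 0.143587.
Cmin,ss = (D/Vd)·f/(1−f), so D = Cmin,ss·Vd·(1−f)/f.
D = 12 × 246 × (1−f)/f ≈ 12 × 246 × 5.96442 ≈ 17606.97 mg.

17607 mg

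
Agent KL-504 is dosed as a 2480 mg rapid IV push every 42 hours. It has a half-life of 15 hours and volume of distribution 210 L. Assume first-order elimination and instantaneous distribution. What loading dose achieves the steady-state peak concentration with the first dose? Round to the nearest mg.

2896 mg

f = (1/2)^(42/15) ≈ 0.143587; accumulation ratio R = 1/(1−f) ≈ 1.16766.
Loading dose to hit Cmax,ss on first dose: D_load = D_maint·R ≈ 2480 × 1.16766 ≈ 2895.80 mg.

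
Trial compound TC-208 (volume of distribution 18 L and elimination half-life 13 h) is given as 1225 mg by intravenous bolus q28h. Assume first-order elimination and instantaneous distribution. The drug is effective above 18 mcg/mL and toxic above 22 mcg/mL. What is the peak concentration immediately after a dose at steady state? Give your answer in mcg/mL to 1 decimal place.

87.8 mcg/mL

Over one 28-h interval, 28/13 ≈ 2.1538 half-lives elapse, leaving f ≈ 0.2247 of each dose.
At steady state, accumulation factor R = 1/(1 − e^(−kτ)) ≈ 1.2898.
Each bolus raises the concentration by D/Vd = 1225/18 ≈ 68.056 mcg/mL.
Steady-state peak Cmax,ss = C₀·R ≈ 68.056 × 1.2898 ≈ 87.779 mcg/mL.
Peak 87.8 mcg/mL vs MTC 22 mcg/mL: exceeds toxic threshold.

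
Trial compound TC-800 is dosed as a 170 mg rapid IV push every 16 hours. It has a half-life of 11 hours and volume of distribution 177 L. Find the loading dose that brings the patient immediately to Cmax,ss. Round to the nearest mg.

268 mg

f = (1/2)^(16/11) ≈ 0.364870; accumulation ratio R = 1/(1−f) ≈ 1.57448.
Loading dose to hit Cmax,ss on first dose: D_load = D_maint·R ≈ 170 × 1.57448 ≈ 267.66 mg.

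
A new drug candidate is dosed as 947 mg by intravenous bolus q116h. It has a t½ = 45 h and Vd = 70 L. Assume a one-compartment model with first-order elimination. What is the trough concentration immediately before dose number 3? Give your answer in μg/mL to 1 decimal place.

2.6 μg/mL

f = (1/2)^(τ/t½) = (1/2)^(116/45) ≈ 0.1675.
C₀ = D/Vd = 947/70 ≈ 13.529 μg/mL.
Before the 3rd dose, 2 doses have been given. Superposition: Cmin = C₀·(f + f²).
≈ 13.529 × (0.1675 + 0.0281) ≈ 13.529 × 0.1956 ≈ 2.646 μg/mL.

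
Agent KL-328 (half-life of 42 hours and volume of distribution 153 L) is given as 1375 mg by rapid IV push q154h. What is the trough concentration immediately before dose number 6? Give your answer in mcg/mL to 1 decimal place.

0.8 mcg/mL

f = (1/2)^(τ/t½) = (1/2)^(154/42) ≈ 0.0787.
C₀ = D/Vd = 1375/153 ≈ 8.987 mcg/mL.
Before the 6th dose, 5 doses have been given. Superposition: Cmin = C₀·(f + f² + … + f^5).
≈ 8.987 × (0.0787 + 0.0062 + 0.0005 + 0.0000 + 0.0000) ≈ 8.987 × 0.0854 ≈ 0.767 mcg/mL.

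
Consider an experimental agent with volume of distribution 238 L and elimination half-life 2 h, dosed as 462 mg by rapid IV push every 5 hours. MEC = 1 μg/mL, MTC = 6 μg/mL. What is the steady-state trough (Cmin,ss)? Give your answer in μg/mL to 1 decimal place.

0.4 μg/mL

τ/t½ = 5/2 ≈ 2.5, so fraction remaining f = (1/2)^(5/2) ≈ 0.1768.
At steady state, accumulation factor R = 1/(1 − e^(−kτ)) ≈ 1.2148.
Each bolus raises the concentration by D/Vd = 462/238 ≈ 1.941 μg/mL.
Cmax,ss = C₀/(1 − f) ≈ 1.941/0.8232 ≈ 2.358 μg/mL.
One interval later, Cmin,ss = Cmax,ss·e^(−kτ) ≈ 2.358 × 0.1768 ≈ 0.417 μg/mL.
Trough 0.4 μg/mL vs MEC 1 μg/mL: subtherapeutic.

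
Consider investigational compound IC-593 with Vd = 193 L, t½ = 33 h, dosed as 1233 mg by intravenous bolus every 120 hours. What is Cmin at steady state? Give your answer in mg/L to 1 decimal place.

τ/t½ = 120/33 ≈ 3.6364, so fraction remaining f = (1/2)^(120/33) ≈ 0.0804.
Each bolus raises the concentration by D/Vd = 1233/193 ≈ 6.389 mg/L.
Steady-state trough Cmin,ss = C₀·f/(1−f) ≈ 6.389 × 0.0804/0.9196 ≈ 0.559 mg/L.

0.6 mg/L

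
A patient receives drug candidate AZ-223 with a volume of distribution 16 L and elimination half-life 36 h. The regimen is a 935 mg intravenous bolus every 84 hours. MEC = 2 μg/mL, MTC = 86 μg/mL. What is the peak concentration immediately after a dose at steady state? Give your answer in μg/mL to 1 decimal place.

τ/t½ = 84/36 ≈ 2.3333, so fraction remaining f = (1/2)^(84/36) ≈ 0.1984.
Accumulation ratio R = 1/(1 − f) ≈ 1/0.8016 ≈ 1.2475.
Single-dose peak C₀ = D/Vd = 935/16 ≈ 58.438 μg/mL.
Steady-state peak Cmax,ss = C₀·R ≈ 58.438 × 1.2475 ≈ 72.901 μg/mL.
Peak 72.9 μg/mL vs MTC 86 μg/mL: below toxic threshold.

72.9 μg/mL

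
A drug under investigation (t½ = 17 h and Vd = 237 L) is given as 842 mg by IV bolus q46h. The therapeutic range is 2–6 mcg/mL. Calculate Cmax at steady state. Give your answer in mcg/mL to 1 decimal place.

Over one 46-h interval, 46/17 ≈ 2.7059 half-lives elapse, leaving f ≈ 0.1533 of each dose.
At steady state, accumulation factor R = 1/(1 − e^(−kτ)) ≈ 1.1811.
Each bolus raises the concentration by D/Vd = 842/237 ≈ 3.553 mcg/mL.
Steady-state peak Cmax,ss = C₀·R ≈ 3.553 × 1.1811 ≈ 4.196 mcg/mL.
Peak 4.2 mcg/mL vs MTC 6 mcg/mL: below toxic threshold.

4.2 mcg/mL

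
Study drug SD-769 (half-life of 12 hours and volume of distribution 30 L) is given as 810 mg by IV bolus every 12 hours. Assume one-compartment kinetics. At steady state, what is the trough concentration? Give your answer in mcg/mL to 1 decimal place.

27.0 mcg/mL

τ = 12 h = 1 half-life, so f = (1/2)^1 = 0.5.
Accumulation ratio R = 1/(1 − f) = 1/0.5 = 2/1.
Single-dose peak C₀ = D/Vd = 810/30 = 27 mcg/mL.
Steady-state peak Cmax,ss = C₀·R = 27 × 2/1 ≈ 54.000 mcg/mL.
Steady-state trough Cmin,ss = Cmax,ss·f ≈ 54.000 × 0.5 ≈ 27.000 mcg/mL.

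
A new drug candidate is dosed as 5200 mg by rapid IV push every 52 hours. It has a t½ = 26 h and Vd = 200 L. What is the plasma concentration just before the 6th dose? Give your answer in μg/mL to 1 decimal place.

f = (1/2)^(τ/t½) = (1/2)^(52/26) ≈ 0.2500.
C₀ = D/Vd = 5200/200 ≈ 26.000 μg/mL.
Before the 6th dose, 5 doses have been given. Superposition: Cmin = C₀·(f + f² + … + f^5).
≈ 26.000 × (0.2500 + 0.0625 + 0.0156 + 0.0039 + 0.0010) ≈ 26.000 × 0.3330 ≈ 8.658 μg/mL.

8.7 μg/mL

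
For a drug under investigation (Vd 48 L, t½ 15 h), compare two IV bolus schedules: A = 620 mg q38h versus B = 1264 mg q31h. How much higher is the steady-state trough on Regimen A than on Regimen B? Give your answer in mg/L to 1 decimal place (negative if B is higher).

-5.6 mg/L

Regimen A: f = (1/2)^(38/15) ≈ 0.1727; Cmin,ss = (620/48)·f/(1−f) ≈ 2.696 mg/L.
Regimen B: f = (1/2)^(31/15) ≈ 0.2387; Cmin,ss = (1264/48)·f/(1−f) ≈ 8.257 mg/L.
Difference ≈ 2.696 − 8.257 ≈ -5.561 mg/L.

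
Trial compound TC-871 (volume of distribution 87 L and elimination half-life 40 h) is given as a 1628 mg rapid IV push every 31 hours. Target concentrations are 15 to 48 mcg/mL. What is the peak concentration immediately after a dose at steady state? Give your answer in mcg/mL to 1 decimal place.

k = ln2/t½ = ln2/40 ≈ 0.017329 h⁻¹; fraction remaining f = e^(−kτ) = e^(−0.017329×31) ≈ 0.5844.
At steady state, accumulation factor R = 1/(1 − e^(−kτ)) ≈ 2.4062.
Single-dose peak C₀ = D/Vd = 1628/87 ≈ 18.713 mcg/mL.
Cmax,ss = C₀/(1 − f) ≈ 18.713/0.4156 ≈ 45.026 mcg/mL.
Peak 45.0 mcg/mL vs MTC 48 mcg/mL: below toxic threshold.

45.0 mcg/mL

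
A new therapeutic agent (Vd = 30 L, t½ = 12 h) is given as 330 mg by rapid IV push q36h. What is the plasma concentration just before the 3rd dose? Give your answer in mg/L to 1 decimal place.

1.5 mg/L

f = (1/2)^(τ/t½) = (1/2)^(36/12) ≈ 0.1250.
C₀ = D/Vd = 330/30 ≈ 11.000 mg/L.
Before the 3rd dose, 2 doses have been given. Superposition: Cmin = C₀·(f + f²).
≈ 11.000 × (0.1250 + 0.0156) ≈ 11.000 × 0.1406 ≈ 1.547 mg/L.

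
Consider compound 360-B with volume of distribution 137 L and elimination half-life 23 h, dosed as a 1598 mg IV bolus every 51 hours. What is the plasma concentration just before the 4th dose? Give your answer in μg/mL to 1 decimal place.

f = (1/2)^(τ/t½) = (1/2)^(51/23) ≈ 0.2150.
C₀ = D/Vd = 1598/137 ≈ 11.664 μg/mL.
Before the 4th dose, 3 doses have been given. Superposition: Cmin = C₀·(f + f² + … + f^3).
≈ 11.664 × (0.2150 + 0.0462 + 0.0099) ≈ 11.664 × 0.2711 ≈ 3.162 μg/mL.

3.2 μg/mL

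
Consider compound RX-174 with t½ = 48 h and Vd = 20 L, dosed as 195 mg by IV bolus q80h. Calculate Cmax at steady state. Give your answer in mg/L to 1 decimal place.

14.2 mg/L

Over one 80-h interval, 80/48 ≈ 1.6667 half-lives elapse, leaving f ≈ 0.3150 of each dose.
At steady state, accumulation factor R = 1/(1 − e^(−kτ)) ≈ 1.4599.
Each bolus raises the concentration by D/Vd = 195/20 ≈ 9.750 mg/L.
Cmax,ss = C₀/(1 − f) ≈ 9.750/0.6850 ≈ 14.234 mg/L.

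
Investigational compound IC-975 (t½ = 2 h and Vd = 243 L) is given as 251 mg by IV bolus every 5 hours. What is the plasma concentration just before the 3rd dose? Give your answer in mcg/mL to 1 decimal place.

0.2 mcg/mL

f = (1/2)^(τ/t½) = (1/2)^(5/2) ≈ 0.1768.
C₀ = D/Vd = 251/243 ≈ 1.033 mcg/mL.
Before the 3rd dose, 2 doses have been given. Superposition: Cmin = C₀·(f + f²).
≈ 1.033 × (0.1768 + 0.0313) ≈ 1.033 × 0.2081 ≈ 0.215 mcg/mL.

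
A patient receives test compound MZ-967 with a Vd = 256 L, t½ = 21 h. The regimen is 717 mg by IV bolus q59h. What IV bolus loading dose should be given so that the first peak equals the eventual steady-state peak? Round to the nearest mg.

836 mg

f = (1/2)^(59/21) ≈ 0.142643; accumulation ratio R = 1/(1−f) ≈ 1.16638.
Loading dose to hit Cmax,ss on first dose: D_load = D_maint·R ≈ 717 × 1.16638 ≈ 836.29 mg.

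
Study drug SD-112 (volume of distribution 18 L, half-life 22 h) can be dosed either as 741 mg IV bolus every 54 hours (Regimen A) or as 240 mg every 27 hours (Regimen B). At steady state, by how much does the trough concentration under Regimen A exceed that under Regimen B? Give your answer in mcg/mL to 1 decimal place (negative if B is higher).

Regimen A: f = (1/2)^(54/22) ≈ 0.1824; Cmin,ss = (741/18)·f/(1−f) ≈ 9.184 mcg/mL.
Regimen B: f = (1/2)^(27/22) ≈ 0.4271; Cmin,ss = (240/18)·f/(1−f) ≈ 9.940 mcg/mL.
Difference ≈ 9.184 − 9.940 ≈ -0.756 mcg/mL.

-0.8 mcg/mL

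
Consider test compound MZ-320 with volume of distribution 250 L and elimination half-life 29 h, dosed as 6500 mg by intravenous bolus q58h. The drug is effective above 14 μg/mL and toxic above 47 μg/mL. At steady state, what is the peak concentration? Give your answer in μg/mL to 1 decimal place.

34.7 μg/mL

τ = 58 h = 2 half-lives, so f = (1/2)^2 = 0.25.
At steady state, R = 1/(1 − 0.25) = 4/3.
Single-dose peak C₀ = D/Vd = 6500/250 = 26 μg/mL.
Steady-state peak Cmax,ss = C₀·R = 26 × 4/3 ≈ 34.667 μg/mL.
Peak 34.7 μg/mL vs MTC 47 μg/mL: below toxic threshold.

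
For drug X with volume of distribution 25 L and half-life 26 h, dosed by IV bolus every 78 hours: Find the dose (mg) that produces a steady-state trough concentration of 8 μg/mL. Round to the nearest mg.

τ/t½ = 78/26 ≈ 3, so f = (1/2)^(78/26) ≈ 0.125000.
Cmin,ss = (D/Vd)·f/(1−f), so D = Cmin,ss·Vd·(1−f)/f.
D = 8 × 25 × (1−f)/f ≈ 8 × 25 × 7.00000 ≈ 1400.00 mg.

1400 mg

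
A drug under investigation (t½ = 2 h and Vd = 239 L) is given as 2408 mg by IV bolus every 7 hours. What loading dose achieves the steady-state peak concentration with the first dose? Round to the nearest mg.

f = (1/2)^(7/2) ≈ 0.088388; accumulation ratio R = 1/(1−f) ≈ 1.09696.
Loading dose to hit Cmax,ss on first dose: D_load = D_maint·R ≈ 2408 × 1.09696 ≈ 2641.48 mg.

2641 mg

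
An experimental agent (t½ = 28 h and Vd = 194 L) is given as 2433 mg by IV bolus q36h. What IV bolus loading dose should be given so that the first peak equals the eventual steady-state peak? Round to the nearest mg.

f = (1/2)^(36/28) ≈ 0.410168; accumulation ratio R = 1/(1−f) ≈ 1.69540.
Loading dose to hit Cmax,ss on first dose: D_load = D_maint·R ≈ 2433 × 1.69540 ≈ 4124.91 mg.

4125 mg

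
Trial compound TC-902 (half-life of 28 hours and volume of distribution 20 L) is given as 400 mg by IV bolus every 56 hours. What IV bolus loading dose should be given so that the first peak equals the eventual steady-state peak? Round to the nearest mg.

f = (1/2)^(56/28) ≈ 0.250000; accumulation ratio R = 1/(1−f) ≈ 1.33333.
Loading dose to hit Cmax,ss on first dose: D_load = D_maint·R ≈ 400 × 1.33333 ≈ 533.33 mg.

533 mg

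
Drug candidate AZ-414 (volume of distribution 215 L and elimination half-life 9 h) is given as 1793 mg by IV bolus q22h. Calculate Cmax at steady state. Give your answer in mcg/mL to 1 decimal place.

10.2 mcg/mL

τ/t½ = 22/9 ≈ 2.4444, so fraction remaining f = (1/2)^(22/9) ≈ 0.1837.
Accumulation ratio R = 1/(1 − f) ≈ 1/0.8163 ≈ 1.2250.
Single-dose peak C₀ = D/Vd = 1793/215 ≈ 8.340 mcg/mL.
Steady-state peak Cmax,ss = C₀·R ≈ 8.340 × 1.2250 ≈ 10.216 mcg/mL.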